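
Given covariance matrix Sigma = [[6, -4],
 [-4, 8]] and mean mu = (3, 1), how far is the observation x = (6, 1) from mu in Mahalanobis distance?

Step 1 — centre the observation: (x - mu) = (3, 0).

Step 2 — invert Sigma. det(Sigma) = 6·8 - (-4)² = 32.
  Sigma^{-1} = (1/det) · [[d, -b], [-b, a]] = [[0.25, 0.125],
 [0.125, 0.1875]].

Step 3 — form the quadratic (x - mu)^T · Sigma^{-1} · (x - mu):
  Sigma^{-1} · (x - mu) = (0.75, 0.375).
  (x - mu)^T · [Sigma^{-1} · (x - mu)] = (3)·(0.75) + (0)·(0.375) = 2.25.

Step 4 — take square root: d = √(2.25) ≈ 1.5.

d(x, mu) = √(2.25) ≈ 1.5


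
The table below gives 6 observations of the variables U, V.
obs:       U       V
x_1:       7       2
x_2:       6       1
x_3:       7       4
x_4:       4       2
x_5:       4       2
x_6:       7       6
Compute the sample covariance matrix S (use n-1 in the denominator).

Step 1 — column means:
  mean(U) = (7 + 6 + 7 + 4 + 4 + 7) / 6 = 35/6 = 5.8333
  mean(V) = (2 + 1 + 4 + 2 + 2 + 6) / 6 = 17/6 = 2.8333

Step 2 — sample covariance S[i,j] = (1/(n-1)) · Σ_k (x_{k,i} - mean_i) · (x_{k,j} - mean_j), with n-1 = 5.
  S[U,U] = ((1.1667)·(1.1667) + (0.1667)·(0.1667) + (1.1667)·(1.1667) + (-1.8333)·(-1.8333) + (-1.8333)·(-1.8333) + (1.1667)·(1.1667)) / 5 = 10.8333/5 = 2.1667
  S[U,V] = ((1.1667)·(-0.8333) + (0.1667)·(-1.8333) + (1.1667)·(1.1667) + (-1.8333)·(-0.8333) + (-1.8333)·(-0.8333) + (1.1667)·(3.1667)) / 5 = 6.8333/5 = 1.3667
  S[V,V] = ((-0.8333)·(-0.8333) + (-1.8333)·(-1.8333) + (1.1667)·(1.1667) + (-0.8333)·(-0.8333) + (-0.8333)·(-0.8333) + (3.1667)·(3.1667)) / 5 = 16.8333/5 = 3.3667

S is symmetric (S[j,i] = S[i,j]). Assembling:

S = [[2.1667, 1.3667],
 [1.3667, 3.3667]]


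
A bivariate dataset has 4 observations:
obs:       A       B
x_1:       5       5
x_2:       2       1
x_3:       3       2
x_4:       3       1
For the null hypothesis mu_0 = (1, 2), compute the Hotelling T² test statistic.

Step 1 — sample mean vector:
  mean(A) = (5 + 2 + 3 + 3) / 4 = 13/4 = 3.25
  mean(B) = (5 + 1 + 2 + 1) / 4 = 9/4 = 2.25
  x̄ = (3.25, 2.25),  deviation x̄ - mu_0 = (3.25, 2.25) - (1, 2) = (2.25, 0.25).

Step 2 — sample covariance matrix, S[i,j] = (1/(n-1)) · Σ_k (x_{k,i} - mean_i) · (x_{k,j} - mean_j), divisor n-1 = 3:
  S[A,A] = ((1.75)·(1.75) + (-1.25)·(-1.25) + (-0.25)·(-0.25) + (-0.25)·(-0.25)) / 3 = 4.75/3 = 1.5833
  S[A,B] = ((1.75)·(2.75) + (-1.25)·(-1.25) + (-0.25)·(-0.25) + (-0.25)·(-1.25)) / 3 = 6.75/3 = 2.25
  S[B,B] = ((2.75)·(2.75) + (-1.25)·(-1.25) + (-0.25)·(-0.25) + (-1.25)·(-1.25)) / 3 = 10.75/3 = 3.5833
  S = [[1.5833, 2.25],
 [2.25, 3.5833]].

Step 3 — invert S. det(S) = 1.5833·3.5833 - (2.25)² = 0.6111.
  S^{-1} = (1/det) · [[d, -b], [-b, a]] = [[5.8636, -3.6818],
 [-3.6818, 2.5909]].

Step 4 — quadratic form (x̄ - mu_0)^T · S^{-1} · (x̄ - mu_0):
  S^{-1} · (x̄ - mu_0) = (12.2727, -7.6364),
  (x̄ - mu_0)^T · [...] = (2.25)·(12.2727) + (0.25)·(-7.6364) = 25.7045.

Step 5 — scale by n: T² = 4 · 25.7045 = 102.8182.

T² ≈ 102.8182


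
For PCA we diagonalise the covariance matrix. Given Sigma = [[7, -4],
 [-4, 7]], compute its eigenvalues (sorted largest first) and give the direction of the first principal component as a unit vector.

Step 1 — characteristic polynomial of 2×2 Sigma:
  det(Sigma - λI) = λ² - trace · λ + det = 0.
  trace = 7 + 7 = 14, det = 7·7 - (-4)² = 33.
Step 2 — discriminant:
  Δ = trace² - 4·det = 196 - 132 = 64.
Step 3 — eigenvalues:
  λ = (trace ± √Δ)/2 = (14 ± 8)/2,
  λ_1 = 11,  λ_2 = 3.

Step 4 — unit eigenvector for λ_1: solve (Sigma - λ_1 I)v = 0. First row:
  (7 - 11)·v_x + (-4)·v_y = 0, i.e. (-4)·v_x + (-4)·v_y = 0,
  so v ∝ (b, λ_1 - a) = (-4, 4); multiply by -1 so the first entry is positive: u = (4, -4).
  ||u|| = √((4)² + (-4)²) = √(32) ≈ 5.6569,
  v_1 = u/||u|| ≈ (0.7071, -0.7071) (||v_1|| = 1).

λ_1 = 11,  λ_2 = 3;  v_1 ≈ (0.7071, -0.7071)


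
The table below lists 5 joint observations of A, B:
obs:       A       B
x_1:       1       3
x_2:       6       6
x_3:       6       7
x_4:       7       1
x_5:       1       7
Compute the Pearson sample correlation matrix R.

Step 1 — column means:
  mean(A) = (1 + 6 + 6 + 7 + 1) / 5 = 21/5 = 4.2
  mean(B) = (3 + 6 + 7 + 1 + 7) / 5 = 24/5 = 4.8

Step 2 — sample variances and covariances s[i,j] = (1/(n-1)) · Σ_k (x_{k,i} - mean_i) · (x_{k,j} - mean_j), with n-1 = 4:
  s[A,A] = ((-3.2)·(-3.2) + (1.8)·(1.8) + (1.8)·(1.8) + (2.8)·(2.8) + (-3.2)·(-3.2)) / 4 = 34.8/4 = 8.7
  s[A,B] = ((-3.2)·(-1.8) + (1.8)·(1.2) + (1.8)·(2.2) + (2.8)·(-3.8) + (-3.2)·(2.2)) / 4 = -5.8/4 = -1.45
  s[B,B] = ((-1.8)·(-1.8) + (1.2)·(1.2) + (2.2)·(2.2) + (-3.8)·(-3.8) + (2.2)·(2.2)) / 4 = 28.8/4 = 7.2
  Sample standard deviations s_i = √(s[i,i]):
  s(A) = √(8.7) = 2.9496
  s(B) = √(7.2) = 2.6833

Step 3 — r_{ij} = s_{ij} / (s_i · s_j):
  r[A,A] = 1 (diagonal).
  r[A,B] = -1.45 / (2.9496 · 2.6833) = -1.45 / 7.9145 = -0.1832
  r[B,B] = 1 (diagonal).

R is symmetric with unit diagonal. Assembling:

R = [[1, -0.1832],
 [-0.1832, 1]]


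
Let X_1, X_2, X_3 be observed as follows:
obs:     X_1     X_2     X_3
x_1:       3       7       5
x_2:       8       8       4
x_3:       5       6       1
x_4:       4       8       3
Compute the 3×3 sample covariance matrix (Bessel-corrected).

Step 1 — column means:
  mean(X_1) = (3 + 8 + 5 + 4) / 4 = 20/4 = 5
  mean(X_2) = (7 + 8 + 6 + 8) / 4 = 29/4 = 7.25
  mean(X_3) = (5 + 4 + 1 + 3) / 4 = 13/4 = 3.25

Step 2 — sample covariance S[i,j] = (1/(n-1)) · Σ_k (x_{k,i} - mean_i) · (x_{k,j} - mean_j), with n-1 = 3.
  S[X_1,X_1] = ((-2)·(-2) + (3)·(3) + (0)·(0) + (-1)·(-1)) / 3 = 14/3 = 4.6667
  S[X_1,X_2] = ((-2)·(-0.25) + (3)·(0.75) + (0)·(-1.25) + (-1)·(0.75)) / 3 = 2/3 = 0.6667
  S[X_1,X_3] = ((-2)·(1.75) + (3)·(0.75) + (0)·(-2.25) + (-1)·(-0.25)) / 3 = -1/3 = -0.3333
  S[X_2,X_2] = ((-0.25)·(-0.25) + (0.75)·(0.75) + (-1.25)·(-1.25) + (0.75)·(0.75)) / 3 = 2.75/3 = 0.9167
  S[X_2,X_3] = ((-0.25)·(1.75) + (0.75)·(0.75) + (-1.25)·(-2.25) + (0.75)·(-0.25)) / 3 = 2.75/3 = 0.9167
  S[X_3,X_3] = ((1.75)·(1.75) + (0.75)·(0.75) + (-2.25)·(-2.25) + (-0.25)·(-0.25)) / 3 = 8.75/3 = 2.9167

S is symmetric (S[j,i] = S[i,j]). Assembling:

S = [[4.6667, 0.6667, -0.3333],
 [0.6667, 0.9167, 0.9167],
 [-0.3333, 0.9167, 2.9167]]


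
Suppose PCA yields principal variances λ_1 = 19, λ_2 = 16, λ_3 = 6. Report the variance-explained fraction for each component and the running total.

Step 1 — total variance = trace(Sigma) = Σ λ_i = 19 + 16 + 6 = 41.

Step 2 — fraction explained by component i = λ_i / Σ λ:
  PC1: 19/41 = 0.4634
  PC2: 16/41 = 0.3902
  PC3: 6/41 = 0.1463

Step 3 — cumulative fraction after k components = (λ_1 + ... + λ_k) / Σ λ:
  k = 1: 19/41 = 0.4634
  k = 2: (19 + 16)/41 = 35/41 = 0.8537
  k = 3: (19 + 16 + 6)/41 = 41/41 = 1

Summary (fraction, with percent):

explained: PC1 0.4634 (46.34%), PC2 0.3902 (39.02%), PC3 0.1463 (14.63%);  cumulative: 0.4634, 0.8537, 1


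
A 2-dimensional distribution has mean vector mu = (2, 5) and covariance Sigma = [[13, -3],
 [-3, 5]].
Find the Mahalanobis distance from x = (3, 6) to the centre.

Step 1 — centre the observation: (x - mu) = (1, 1).

Step 2 — invert Sigma. det(Sigma) = 13·5 - (-3)² = 56.
  Sigma^{-1} = (1/det) · [[d, -b], [-b, a]] = [[0.0893, 0.0536],
 [0.0536, 0.2321]].

Step 3 — form the quadratic (x - mu)^T · Sigma^{-1} · (x - mu):
  Sigma^{-1} · (x - mu) = (0.1429, 0.2857).
  (x - mu)^T · [Sigma^{-1} · (x - mu)] = (1)·(0.1429) + (1)·(0.2857) = 0.4286.

Step 4 — take square root: d = √(0.4286) ≈ 0.6547.

d(x, mu) = √(0.4286) ≈ 0.6547


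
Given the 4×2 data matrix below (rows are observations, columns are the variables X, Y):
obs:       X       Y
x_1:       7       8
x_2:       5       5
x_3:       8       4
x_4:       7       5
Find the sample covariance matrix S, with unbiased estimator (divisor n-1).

Step 1 — column means:
  mean(X) = (7 + 5 + 8 + 7) / 4 = 27/4 = 6.75
  mean(Y) = (8 + 5 + 4 + 5) / 4 = 22/4 = 5.5

Step 2 — sample covariance S[i,j] = (1/(n-1)) · Σ_k (x_{k,i} - mean_i) · (x_{k,j} - mean_j), with n-1 = 3.
  S[X,X] = ((0.25)·(0.25) + (-1.75)·(-1.75) + (1.25)·(1.25) + (0.25)·(0.25)) / 3 = 4.75/3 = 1.5833
  S[X,Y] = ((0.25)·(2.5) + (-1.75)·(-0.5) + (1.25)·(-1.5) + (0.25)·(-0.5)) / 3 = -0.5/3 = -0.1667
  S[Y,Y] = ((2.5)·(2.5) + (-0.5)·(-0.5) + (-1.5)·(-1.5) + (-0.5)·(-0.5)) / 3 = 9/3 = 3

S is symmetric (S[j,i] = S[i,j]). Assembling:

S = [[1.5833, -0.1667],
 [-0.1667, 3]]


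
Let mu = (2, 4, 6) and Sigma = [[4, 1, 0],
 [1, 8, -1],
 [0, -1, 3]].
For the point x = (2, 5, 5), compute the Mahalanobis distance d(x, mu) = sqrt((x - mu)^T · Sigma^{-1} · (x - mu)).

Step 1 — centre the observation: (x - mu) = (0, 1, -1).

Step 2 — invert Sigma (cofactor / det for 3×3, or solve directly):
  Sigma^{-1} = [[0.2584, -0.0337, -0.0112],
 [-0.0337, 0.1348, 0.0449],
 [-0.0112, 0.0449, 0.3483]].

Step 3 — form the quadratic (x - mu)^T · Sigma^{-1} · (x - mu):
  Sigma^{-1} · (x - mu) = (-0.0225, 0.0899, -0.3034).
  (x - mu)^T · [Sigma^{-1} · (x - mu)] = (0)·(-0.0225) + (1)·(0.0899) + (-1)·(-0.3034) = 0.3933.

Step 4 — take square root: d = √(0.3933) ≈ 0.6271.

d(x, mu) = √(0.3933) ≈ 0.6271


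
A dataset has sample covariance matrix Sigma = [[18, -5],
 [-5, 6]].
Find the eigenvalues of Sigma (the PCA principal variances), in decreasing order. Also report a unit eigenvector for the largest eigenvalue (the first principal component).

Step 1 — characteristic polynomial of 2×2 Sigma:
  det(Sigma - λI) = λ² - trace · λ + det = 0.
  trace = 18 + 6 = 24, det = 18·6 - (-5)² = 83.
Step 2 — discriminant:
  Δ = trace² - 4·det = 576 - 332 = 244.
Step 3 — eigenvalues:
  λ = (trace ± √Δ)/2 = (24 ± 15.6205)/2,
  λ_1 = 19.8102,  λ_2 = 4.1898.

Step 4 — unit eigenvector for λ_1: solve (Sigma - λ_1 I)v = 0. First row:
  (18 - 19.8102)·v_x + (-5)·v_y = 0, i.e. (-1.8102)·v_x + (-5)·v_y = 0,
  so v ∝ (b, λ_1 - a) = (-5, 1.8102); multiply by -1 so the first entry is positive: u = (5, -1.8102).
  ||u|| = √((5)² + (-1.8102)²) = √(28.277) ≈ 5.3176,
  v_1 = u/||u|| ≈ (0.9403, -0.3404) (||v_1|| = 1).

λ_1 = 19.8102,  λ_2 = 4.1898;  v_1 ≈ (0.9403, -0.3404)


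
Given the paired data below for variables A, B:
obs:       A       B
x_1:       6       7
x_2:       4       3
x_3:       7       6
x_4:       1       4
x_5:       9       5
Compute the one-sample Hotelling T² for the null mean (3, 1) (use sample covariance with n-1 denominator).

Step 1 — sample mean vector:
  mean(A) = (6 + 4 + 7 + 1 + 9) / 5 = 27/5 = 5.4
  mean(B) = (7 + 3 + 6 + 4 + 5) / 5 = 25/5 = 5
  x̄ = (5.4, 5),  deviation x̄ - mu_0 = (5.4, 5) - (3, 1) = (2.4, 4).

Step 2 — sample covariance matrix, S[i,j] = (1/(n-1)) · Σ_k (x_{k,i} - mean_i) · (x_{k,j} - mean_j), divisor n-1 = 4:
  S[A,A] = ((0.6)·(0.6) + (-1.4)·(-1.4) + (1.6)·(1.6) + (-4.4)·(-4.4) + (3.6)·(3.6)) / 4 = 37.2/4 = 9.3
  S[A,B] = ((0.6)·(2) + (-1.4)·(-2) + (1.6)·(1) + (-4.4)·(-1) + (3.6)·(0)) / 4 = 10/4 = 2.5
  S[B,B] = ((2)·(2) + (-2)·(-2) + (1)·(1) + (-1)·(-1) + (0)·(0)) / 4 = 10/4 = 2.5
  S = [[9.3, 2.5],
 [2.5, 2.5]].

Step 3 — invert S. det(S) = 9.3·2.5 - (2.5)² = 17.
  S^{-1} = (1/det) · [[d, -b], [-b, a]] = [[0.1471, -0.1471],
 [-0.1471, 0.5471]].

Step 4 — quadratic form (x̄ - mu_0)^T · S^{-1} · (x̄ - mu_0):
  S^{-1} · (x̄ - mu_0) = (-0.2353, 1.8353),
  (x̄ - mu_0)^T · [...] = (2.4)·(-0.2353) + (4)·(1.8353) = 6.7765.

Step 5 — scale by n: T² = 5 · 6.7765 = 33.8824.

T² ≈ 33.8824


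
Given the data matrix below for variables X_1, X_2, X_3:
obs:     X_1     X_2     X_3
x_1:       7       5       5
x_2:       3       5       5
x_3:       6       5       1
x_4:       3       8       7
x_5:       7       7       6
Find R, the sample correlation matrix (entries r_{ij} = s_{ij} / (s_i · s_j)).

Step 1 — column means:
  mean(X_1) = (7 + 3 + 6 + 3 + 7) / 5 = 26/5 = 5.2
  mean(X_2) = (5 + 5 + 5 + 8 + 7) / 5 = 30/5 = 6
  mean(X_3) = (5 + 5 + 1 + 7 + 6) / 5 = 24/5 = 4.8

Step 2 — sample variances and covariances s[i,j] = (1/(n-1)) · Σ_k (x_{k,i} - mean_i) · (x_{k,j} - mean_j), with n-1 = 4:
  s[X_1,X_1] = ((1.8)·(1.8) + (-2.2)·(-2.2) + (0.8)·(0.8) + (-2.2)·(-2.2) + (1.8)·(1.8)) / 4 = 16.8/4 = 4.2
  s[X_1,X_2] = ((1.8)·(-1) + (-2.2)·(-1) + (0.8)·(-1) + (-2.2)·(2) + (1.8)·(1)) / 4 = -3/4 = -0.75
  s[X_1,X_3] = ((1.8)·(0.2) + (-2.2)·(0.2) + (0.8)·(-3.8) + (-2.2)·(2.2) + (1.8)·(1.2)) / 4 = -5.8/4 = -1.45
  s[X_2,X_2] = ((-1)·(-1) + (-1)·(-1) + (-1)·(-1) + (2)·(2) + (1)·(1)) / 4 = 8/4 = 2
  s[X_2,X_3] = ((-1)·(0.2) + (-1)·(0.2) + (-1)·(-3.8) + (2)·(2.2) + (1)·(1.2)) / 4 = 9/4 = 2.25
  s[X_3,X_3] = ((0.2)·(0.2) + (0.2)·(0.2) + (-3.8)·(-3.8) + (2.2)·(2.2) + (1.2)·(1.2)) / 4 = 20.8/4 = 5.2
  Sample standard deviations s_i = √(s[i,i]):
  s(X_1) = √(4.2) = 2.0494
  s(X_2) = √(2) = 1.4142
  s(X_3) = √(5.2) = 2.2804

Step 3 — r_{ij} = s_{ij} / (s_i · s_j):
  r[X_1,X_1] = 1 (diagonal).
  r[X_1,X_2] = -0.75 / (2.0494 · 1.4142) = -0.75 / 2.8983 = -0.2588
  r[X_1,X_3] = -1.45 / (2.0494 · 2.2804) = -1.45 / 4.6733 = -0.3103
  r[X_2,X_2] = 1 (diagonal).
  r[X_2,X_3] = 2.25 / (1.4142 · 2.2804) = 2.25 / 3.2249 = 0.6977
  r[X_3,X_3] = 1 (diagonal).

R is symmetric with unit diagonal. Assembling:

R = [[1, -0.2588, -0.3103],
 [-0.2588, 1, 0.6977],
 [-0.3103, 0.6977, 1]]


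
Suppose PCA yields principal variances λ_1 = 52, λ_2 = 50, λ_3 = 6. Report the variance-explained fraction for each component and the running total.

Step 1 — total variance = trace(Sigma) = Σ λ_i = 52 + 50 + 6 = 108.

Step 2 — fraction explained by component i = λ_i / Σ λ:
  PC1: 52/108 = 0.4815
  PC2: 50/108 = 0.463
  PC3: 6/108 = 0.0556

Step 3 — cumulative fraction after k components = (λ_1 + ... + λ_k) / Σ λ:
  k = 1: 52/108 = 0.4815
  k = 2: (52 + 50)/108 = 102/108 = 0.9444
  k = 3: (52 + 50 + 6)/108 = 108/108 = 1

Summary (fraction, with percent):

explained: PC1 0.4815 (48.15%), PC2 0.463 (46.3%), PC3 0.0556 (5.56%);  cumulative: 0.4815, 0.9444, 1


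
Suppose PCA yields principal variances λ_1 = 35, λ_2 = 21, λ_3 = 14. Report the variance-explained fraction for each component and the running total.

Step 1 — total variance = trace(Sigma) = Σ λ_i = 35 + 21 + 14 = 70.

Step 2 — fraction explained by component i = λ_i / Σ λ:
  PC1: 35/70 = 0.5
  PC2: 21/70 = 0.3
  PC3: 14/70 = 0.2

Step 3 — cumulative fraction after k components = (λ_1 + ... + λ_k) / Σ λ:
  k = 1: 35/70 = 0.5
  k = 2: (35 + 21)/70 = 56/70 = 0.8
  k = 3: (35 + 21 + 14)/70 = 70/70 = 1

Summary (fraction, with percent):

explained: PC1 0.5 (50%), PC2 0.3 (30%), PC3 0.2 (20%);  cumulative: 0.5, 0.8, 1


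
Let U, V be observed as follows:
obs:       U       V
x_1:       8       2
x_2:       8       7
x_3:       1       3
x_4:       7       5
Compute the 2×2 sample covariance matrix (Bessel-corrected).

Step 1 — column means:
  mean(U) = (8 + 8 + 1 + 7) / 4 = 24/4 = 6
  mean(V) = (2 + 7 + 3 + 5) / 4 = 17/4 = 4.25

Step 2 — sample covariance S[i,j] = (1/(n-1)) · Σ_k (x_{k,i} - mean_i) · (x_{k,j} - mean_j), with n-1 = 3.
  S[U,U] = ((2)·(2) + (2)·(2) + (-5)·(-5) + (1)·(1)) / 3 = 34/3 = 11.3333
  S[U,V] = ((2)·(-2.25) + (2)·(2.75) + (-5)·(-1.25) + (1)·(0.75)) / 3 = 8/3 = 2.6667
  S[V,V] = ((-2.25)·(-2.25) + (2.75)·(2.75) + (-1.25)·(-1.25) + (0.75)·(0.75)) / 3 = 14.75/3 = 4.9167

S is symmetric (S[j,i] = S[i,j]). Assembling:

S = [[11.3333, 2.6667],
 [2.6667, 4.9167]]


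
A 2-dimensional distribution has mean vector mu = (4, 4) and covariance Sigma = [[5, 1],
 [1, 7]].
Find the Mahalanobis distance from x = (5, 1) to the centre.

Step 1 — centre the observation: (x - mu) = (1, -3).

Step 2 — invert Sigma. det(Sigma) = 5·7 - (1)² = 34.
  Sigma^{-1} = (1/det) · [[d, -b], [-b, a]] = [[0.2059, -0.0294],
 [-0.0294, 0.1471]].

Step 3 — form the quadratic (x - mu)^T · Sigma^{-1} · (x - mu):
  Sigma^{-1} · (x - mu) = (0.2941, -0.4706).
  (x - mu)^T · [Sigma^{-1} · (x - mu)] = (1)·(0.2941) + (-3)·(-0.4706) = 1.7059.

Step 4 — take square root: d = √(1.7059) ≈ 1.3061.

d(x, mu) = √(1.7059) ≈ 1.3061


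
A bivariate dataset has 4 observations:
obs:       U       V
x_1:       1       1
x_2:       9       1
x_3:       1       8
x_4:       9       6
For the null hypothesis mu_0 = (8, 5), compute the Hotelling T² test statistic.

Step 1 — sample mean vector:
  mean(U) = (1 + 9 + 1 + 9) / 4 = 20/4 = 5
  mean(V) = (1 + 1 + 8 + 6) / 4 = 16/4 = 4
  x̄ = (5, 4),  deviation x̄ - mu_0 = (5, 4) - (8, 5) = (-3, -1).

Step 2 — sample covariance matrix, S[i,j] = (1/(n-1)) · Σ_k (x_{k,i} - mean_i) · (x_{k,j} - mean_j), divisor n-1 = 3:
  S[U,U] = ((-4)·(-4) + (4)·(4) + (-4)·(-4) + (4)·(4)) / 3 = 64/3 = 21.3333
  S[U,V] = ((-4)·(-3) + (4)·(-3) + (-4)·(4) + (4)·(2)) / 3 = -8/3 = -2.6667
  S[V,V] = ((-3)·(-3) + (-3)·(-3) + (4)·(4) + (2)·(2)) / 3 = 38/3 = 12.6667
  S = [[21.3333, -2.6667],
 [-2.6667, 12.6667]].

Step 3 — invert S. det(S) = 21.3333·12.6667 - (-2.6667)² = 263.1111.
  S^{-1} = (1/det) · [[d, -b], [-b, a]] = [[0.0481, 0.0101],
 [0.0101, 0.0811]].

Step 4 — quadratic form (x̄ - mu_0)^T · S^{-1} · (x̄ - mu_0):
  S^{-1} · (x̄ - mu_0) = (-0.1546, -0.1115),
  (x̄ - mu_0)^T · [...] = (-3)·(-0.1546) + (-1)·(-0.1115) = 0.5752.

Step 5 — scale by n: T² = 4 · 0.5752 = 2.3007.

T² ≈ 2.3007


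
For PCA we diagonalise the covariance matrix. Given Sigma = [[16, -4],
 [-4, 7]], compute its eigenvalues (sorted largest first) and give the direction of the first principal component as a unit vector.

Step 1 — characteristic polynomial of 2×2 Sigma:
  det(Sigma - λI) = λ² - trace · λ + det = 0.
  trace = 16 + 7 = 23, det = 16·7 - (-4)² = 96.
Step 2 — discriminant:
  Δ = trace² - 4·det = 529 - 384 = 145.
Step 3 — eigenvalues:
  λ = (trace ± √Δ)/2 = (23 ± 12.0416)/2,
  λ_1 = 17.5208,  λ_2 = 5.4792.

Step 4 — unit eigenvector for λ_1: solve (Sigma - λ_1 I)v = 0. First row:
  (16 - 17.5208)·v_x + (-4)·v_y = 0, i.e. (-1.5208)·v_x + (-4)·v_y = 0,
  so v ∝ (b, λ_1 - a) = (-4, 1.5208); multiply by -1 so the first entry is positive: u = (4, -1.5208).
  ||u|| = √((4)² + (-1.5208)²) = √(18.3128) ≈ 4.2793,
  v_1 = u/||u|| ≈ (0.9347, -0.3554) (||v_1|| = 1).

λ_1 = 17.5208,  λ_2 = 5.4792;  v_1 ≈ (0.9347, -0.3554)


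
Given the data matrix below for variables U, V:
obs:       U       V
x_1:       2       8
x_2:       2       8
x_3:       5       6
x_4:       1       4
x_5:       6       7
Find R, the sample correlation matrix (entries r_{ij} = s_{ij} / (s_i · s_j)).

Step 1 — column means:
  mean(U) = (2 + 2 + 5 + 1 + 6) / 5 = 16/5 = 3.2
  mean(V) = (8 + 8 + 6 + 4 + 7) / 5 = 33/5 = 6.6

Step 2 — sample variances and covariances s[i,j] = (1/(n-1)) · Σ_k (x_{k,i} - mean_i) · (x_{k,j} - mean_j), with n-1 = 4:
  s[U,U] = ((-1.2)·(-1.2) + (-1.2)·(-1.2) + (1.8)·(1.8) + (-2.2)·(-2.2) + (2.8)·(2.8)) / 4 = 18.8/4 = 4.7
  s[U,V] = ((-1.2)·(1.4) + (-1.2)·(1.4) + (1.8)·(-0.6) + (-2.2)·(-2.6) + (2.8)·(0.4)) / 4 = 2.4/4 = 0.6
  s[V,V] = ((1.4)·(1.4) + (1.4)·(1.4) + (-0.6)·(-0.6) + (-2.6)·(-2.6) + (0.4)·(0.4)) / 4 = 11.2/4 = 2.8
  Sample standard deviations s_i = √(s[i,i]):
  s(U) = √(4.7) = 2.1679
  s(V) = √(2.8) = 1.6733

Step 3 — r_{ij} = s_{ij} / (s_i · s_j):
  r[U,U] = 1 (diagonal).
  r[U,V] = 0.6 / (2.1679 · 1.6733) = 0.6 / 3.6277 = 0.1654
  r[V,V] = 1 (diagonal).

R is symmetric with unit diagonal. Assembling:

R = [[1, 0.1654],
 [0.1654, 1]]


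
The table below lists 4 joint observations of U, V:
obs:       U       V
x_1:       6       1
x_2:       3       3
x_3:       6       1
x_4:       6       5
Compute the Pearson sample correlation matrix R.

Step 1 — column means:
  mean(U) = (6 + 3 + 6 + 6) / 4 = 21/4 = 5.25
  mean(V) = (1 + 3 + 1 + 5) / 4 = 10/4 = 2.5

Step 2 — sample variances and covariances s[i,j] = (1/(n-1)) · Σ_k (x_{k,i} - mean_i) · (x_{k,j} - mean_j), with n-1 = 3:
  s[U,U] = ((0.75)·(0.75) + (-2.25)·(-2.25) + (0.75)·(0.75) + (0.75)·(0.75)) / 3 = 6.75/3 = 2.25
  s[U,V] = ((0.75)·(-1.5) + (-2.25)·(0.5) + (0.75)·(-1.5) + (0.75)·(2.5)) / 3 = -1.5/3 = -0.5
  s[V,V] = ((-1.5)·(-1.5) + (0.5)·(0.5) + (-1.5)·(-1.5) + (2.5)·(2.5)) / 3 = 11/3 = 3.6667
  Sample standard deviations s_i = √(s[i,i]):
  s(U) = √(2.25) = 1.5
  s(V) = √(3.6667) = 1.9149

Step 3 — r_{ij} = s_{ij} / (s_i · s_j):
  r[U,U] = 1 (diagonal).
  r[U,V] = -0.5 / (1.5 · 1.9149) = -0.5 / 2.8723 = -0.1741
  r[V,V] = 1 (diagonal).

R is symmetric with unit diagonal. Assembling:

R = [[1, -0.1741],
 [-0.1741, 1]]


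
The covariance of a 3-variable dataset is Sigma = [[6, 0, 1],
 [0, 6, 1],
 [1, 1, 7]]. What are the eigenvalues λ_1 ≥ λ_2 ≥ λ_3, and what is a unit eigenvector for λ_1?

Step 1 — characteristic polynomial p(λ) = det(λI - Sigma) = λ³ - tr·λ² + c_1·λ - det, where tr = trace, c_1 = sum of the principal 2×2 minors, det = det(Sigma):
  tr = 6 + 6 + 7 = 19,
  c_1 = (6·6 - (0)²) + (6·7 - (1)²) + (6·7 - (1)²) = 36 + 41 + 41 = 118,
  det = 6·(6·7 - (1)²) - (0)·((0)·7 - (1)·(1)) + (1)·((0)·(1) - 6·(1)) = 6·(41) - (0)·(-1) + (1)·(-6) = 240.
  So p(λ) = λ³ - 19λ² + 118λ - 240.
Step 2 — look for an integer root (rational root theorem: any rational root is an integer divisor of 240). Testing λ = 5:
  p(5) = 125 - 475 + 590 - 240 = 0  ✓
  Dividing out (λ - 5): p(λ) = (λ - 5)(λ² - 14λ + 48).
Step 3 — remaining eigenvalues from the quadratic λ² - 14λ + 48 = 0:
  Δ = 14² - 4·48 = 196 - 192 = 4,  λ = (14 ± √4)/2 = (14 ± 2)/2 = 8 or 6.
  Sorted: λ_1 = 8,  λ_2 = 6,  λ_3 = 5  (check: sum = 19 = tr ✓).

Step 4 — unit eigenvector for λ_1 = 8: v spans the null space of (Sigma - λ_1 I), whose rows are
  r_1 = (-2, 0, 1),  r_2 = (0, -2, 1),  r_3 = (1, 1, -1).
  v is orthogonal to every row, so take v ∝ r_1 × r_2 = ((0)·(1) - (1)·(-2), (1)·(0) - (-2)·(1), (-2)·(-2) - (0)·(0)) = (2, 2, 4).
  Rescale (divide by 2): u = (1, 1, 2).
  ||u|| = √((1)² + (1)² + (2)²) = √(6) ≈ 2.4495,  v_1 = u/||u|| ≈ (0.4082, 0.4082, 0.8165) (||v_1|| = 1).

λ_1 = 8,  λ_2 = 6,  λ_3 = 5;  v_1 ≈ (0.4082, 0.4082, 0.8165)


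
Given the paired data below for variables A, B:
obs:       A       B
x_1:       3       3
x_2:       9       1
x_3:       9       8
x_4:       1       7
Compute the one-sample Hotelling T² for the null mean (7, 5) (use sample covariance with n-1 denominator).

Step 1 — sample mean vector:
  mean(A) = (3 + 9 + 9 + 1) / 4 = 22/4 = 5.5
  mean(B) = (3 + 1 + 8 + 7) / 4 = 19/4 = 4.75
  x̄ = (5.5, 4.75),  deviation x̄ - mu_0 = (5.5, 4.75) - (7, 5) = (-1.5, -0.25).

Step 2 — sample covariance matrix, S[i,j] = (1/(n-1)) · Σ_k (x_{k,i} - mean_i) · (x_{k,j} - mean_j), divisor n-1 = 3:
  S[A,A] = ((-2.5)·(-2.5) + (3.5)·(3.5) + (3.5)·(3.5) + (-4.5)·(-4.5)) / 3 = 51/3 = 17
  S[A,B] = ((-2.5)·(-1.75) + (3.5)·(-3.75) + (3.5)·(3.25) + (-4.5)·(2.25)) / 3 = -7.5/3 = -2.5
  S[B,B] = ((-1.75)·(-1.75) + (-3.75)·(-3.75) + (3.25)·(3.25) + (2.25)·(2.25)) / 3 = 32.75/3 = 10.9167
  S = [[17, -2.5],
 [-2.5, 10.9167]].

Step 3 — invert S. det(S) = 17·10.9167 - (-2.5)² = 179.3333.
  S^{-1} = (1/det) · [[d, -b], [-b, a]] = [[0.0609, 0.0139],
 [0.0139, 0.0948]].

Step 4 — quadratic form (x̄ - mu_0)^T · S^{-1} · (x̄ - mu_0):
  S^{-1} · (x̄ - mu_0) = (-0.0948, -0.0446),
  (x̄ - mu_0)^T · [...] = (-1.5)·(-0.0948) + (-0.25)·(-0.0446) = 0.1533.

Step 5 — scale by n: T² = 4 · 0.1533 = 0.6134.

T² ≈ 0.6134


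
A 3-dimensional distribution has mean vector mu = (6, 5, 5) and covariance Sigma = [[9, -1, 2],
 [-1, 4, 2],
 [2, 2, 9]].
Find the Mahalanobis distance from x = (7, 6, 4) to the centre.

Step 1 — centre the observation: (x - mu) = (1, 1, -1).

Step 2 — invert Sigma (cofactor / det for 3×3, or solve directly):
  Sigma^{-1} = [[0.1255, 0.051, -0.0392],
 [0.051, 0.302, -0.0784],
 [-0.0392, -0.0784, 0.1373]].

Step 3 — form the quadratic (x - mu)^T · Sigma^{-1} · (x - mu):
  Sigma^{-1} · (x - mu) = (0.2157, 0.4314, -0.2549).
  (x - mu)^T · [Sigma^{-1} · (x - mu)] = (1)·(0.2157) + (1)·(0.4314) + (-1)·(-0.2549) = 0.902.

Step 4 — take square root: d = √(0.902) ≈ 0.9497.

d(x, mu) = √(0.902) ≈ 0.9497


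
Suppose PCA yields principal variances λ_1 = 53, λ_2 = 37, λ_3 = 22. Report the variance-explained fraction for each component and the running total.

Step 1 — total variance = trace(Sigma) = Σ λ_i = 53 + 37 + 22 = 112.

Step 2 — fraction explained by component i = λ_i / Σ λ:
  PC1: 53/112 = 0.4732
  PC2: 37/112 = 0.3304
  PC3: 22/112 = 0.1964

Step 3 — cumulative fraction after k components = (λ_1 + ... + λ_k) / Σ λ:
  k = 1: 53/112 = 0.4732
  k = 2: (53 + 37)/112 = 90/112 = 0.8036
  k = 3: (53 + 37 + 22)/112 = 112/112 = 1

Summary (fraction, with percent):

explained: PC1 0.4732 (47.32%), PC2 0.3304 (33.04%), PC3 0.1964 (19.64%);  cumulative: 0.4732, 0.8036, 1


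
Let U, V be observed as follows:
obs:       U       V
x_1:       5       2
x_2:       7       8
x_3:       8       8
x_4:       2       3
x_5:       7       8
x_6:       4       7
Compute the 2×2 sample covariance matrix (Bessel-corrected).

Step 1 — column means:
  mean(U) = (5 + 7 + 8 + 2 + 7 + 4) / 6 = 33/6 = 5.5
  mean(V) = (2 + 8 + 8 + 3 + 8 + 7) / 6 = 36/6 = 6

Step 2 — sample covariance S[i,j] = (1/(n-1)) · Σ_k (x_{k,i} - mean_i) · (x_{k,j} - mean_j), with n-1 = 5.
  S[U,U] = ((-0.5)·(-0.5) + (1.5)·(1.5) + (2.5)·(2.5) + (-3.5)·(-3.5) + (1.5)·(1.5) + (-1.5)·(-1.5)) / 5 = 25.5/5 = 5.1
  S[U,V] = ((-0.5)·(-4) + (1.5)·(2) + (2.5)·(2) + (-3.5)·(-3) + (1.5)·(2) + (-1.5)·(1)) / 5 = 22/5 = 4.4
  S[V,V] = ((-4)·(-4) + (2)·(2) + (2)·(2) + (-3)·(-3) + (2)·(2) + (1)·(1)) / 5 = 38/5 = 7.6

S is symmetric (S[j,i] = S[i,j]). Assembling:

S = [[5.1, 4.4],
 [4.4, 7.6]]


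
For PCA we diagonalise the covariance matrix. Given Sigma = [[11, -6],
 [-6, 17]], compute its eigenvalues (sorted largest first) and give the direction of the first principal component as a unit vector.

Step 1 — characteristic polynomial of 2×2 Sigma:
  det(Sigma - λI) = λ² - trace · λ + det = 0.
  trace = 11 + 17 = 28, det = 11·17 - (-6)² = 151.
Step 2 — discriminant:
  Δ = trace² - 4·det = 784 - 604 = 180.
Step 3 — eigenvalues:
  λ = (trace ± √Δ)/2 = (28 ± 13.4164)/2,
  λ_1 = 20.7082,  λ_2 = 7.2918.

Step 4 — unit eigenvector for λ_1: solve (Sigma - λ_1 I)v = 0. First row:
  (11 - 20.7082)·v_x + (-6)·v_y = 0, i.e. (-9.7082)·v_x + (-6)·v_y = 0,
  so v ∝ (b, λ_1 - a) = (-6, 9.7082); multiply by -1 so the first entry is positive: u = (6, -9.7082).
  ||u|| = √((6)² + (-9.7082)²) = √(130.2492) ≈ 11.4127,
  v_1 = u/||u|| ≈ (0.5257, -0.8507) (||v_1|| = 1).

λ_1 = 20.7082,  λ_2 = 7.2918;  v_1 ≈ (0.5257, -0.8507)


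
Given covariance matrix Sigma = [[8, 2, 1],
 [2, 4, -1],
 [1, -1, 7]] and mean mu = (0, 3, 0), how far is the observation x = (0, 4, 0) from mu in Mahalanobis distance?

Step 1 — centre the observation: (x - mu) = (0, 1, 0).

Step 2 — invert Sigma (cofactor / det for 3×3, or solve directly):
  Sigma^{-1} = [[0.15, -0.0833, -0.0333],
 [-0.0833, 0.3056, 0.0556],
 [-0.0333, 0.0556, 0.1556]].

Step 3 — form the quadratic (x - mu)^T · Sigma^{-1} · (x - mu):
  Sigma^{-1} · (x - mu) = (-0.0833, 0.3056, 0.0556).
  (x - mu)^T · [Sigma^{-1} · (x - mu)] = (0)·(-0.0833) + (1)·(0.3056) + (0)·(0.0556) = 0.3056.

Step 4 — take square root: d = √(0.3056) ≈ 0.5528.

d(x, mu) = √(0.3056) ≈ 0.5528


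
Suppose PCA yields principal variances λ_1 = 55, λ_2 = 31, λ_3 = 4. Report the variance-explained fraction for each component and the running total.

Step 1 — total variance = trace(Sigma) = Σ λ_i = 55 + 31 + 4 = 90.

Step 2 — fraction explained by component i = λ_i / Σ λ:
  PC1: 55/90 = 0.6111
  PC2: 31/90 = 0.3444
  PC3: 4/90 = 0.0444

Step 3 — cumulative fraction after k components = (λ_1 + ... + λ_k) / Σ λ:
  k = 1: 55/90 = 0.6111
  k = 2: (55 + 31)/90 = 86/90 = 0.9556
  k = 3: (55 + 31 + 4)/90 = 90/90 = 1

Summary (fraction, with percent):

explained: PC1 0.6111 (61.11%), PC2 0.3444 (34.44%), PC3 0.0444 (4.44%);  cumulative: 0.6111, 0.9556, 1


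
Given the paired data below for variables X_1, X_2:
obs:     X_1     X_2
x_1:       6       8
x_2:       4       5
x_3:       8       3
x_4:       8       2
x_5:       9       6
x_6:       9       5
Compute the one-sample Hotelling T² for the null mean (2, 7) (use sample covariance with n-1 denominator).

Step 1 — sample mean vector:
  mean(X_1) = (6 + 4 + 8 + 8 + 9 + 9) / 6 = 44/6 = 7.3333
  mean(X_2) = (8 + 5 + 3 + 2 + 6 + 5) / 6 = 29/6 = 4.8333
  x̄ = (7.3333, 4.8333),  deviation x̄ - mu_0 = (7.3333, 4.8333) - (2, 7) = (5.3333, -2.1667).

Step 2 — sample covariance matrix, S[i,j] = (1/(n-1)) · Σ_k (x_{k,i} - mean_i) · (x_{k,j} - mean_j), divisor n-1 = 5:
  S[X_1,X_1] = ((-1.3333)·(-1.3333) + (-3.3333)·(-3.3333) + (0.6667)·(0.6667) + (0.6667)·(0.6667) + (1.6667)·(1.6667) + (1.6667)·(1.6667)) / 5 = 19.3333/5 = 3.8667
  S[X_1,X_2] = ((-1.3333)·(3.1667) + (-3.3333)·(0.1667) + (0.6667)·(-1.8333) + (0.6667)·(-2.8333) + (1.6667)·(1.1667) + (1.6667)·(0.1667)) / 5 = -5.6667/5 = -1.1333
  S[X_2,X_2] = ((3.1667)·(3.1667) + (0.1667)·(0.1667) + (-1.8333)·(-1.8333) + (-2.8333)·(-2.8333) + (1.1667)·(1.1667) + (0.1667)·(0.1667)) / 5 = 22.8333/5 = 4.5667
  S = [[3.8667, -1.1333],
 [-1.1333, 4.5667]].

Step 3 — invert S. det(S) = 3.8667·4.5667 - (-1.1333)² = 16.3733.
  S^{-1} = (1/det) · [[d, -b], [-b, a]] = [[0.2789, 0.0692],
 [0.0692, 0.2362]].

Step 4 — quadratic form (x̄ - mu_0)^T · S^{-1} · (x̄ - mu_0):
  S^{-1} · (x̄ - mu_0) = (1.3375, -0.1425),
  (x̄ - mu_0)^T · [...] = (5.3333)·(1.3375) + (-2.1667)·(-0.1425) = 7.4423.

Step 5 — scale by n: T² = 6 · 7.4423 = 44.6539.

T² ≈ 44.6539


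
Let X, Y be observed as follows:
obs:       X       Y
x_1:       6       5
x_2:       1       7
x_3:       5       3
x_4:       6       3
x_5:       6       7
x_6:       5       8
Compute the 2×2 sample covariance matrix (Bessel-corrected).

Step 1 — column means:
  mean(X) = (6 + 1 + 5 + 6 + 6 + 5) / 6 = 29/6 = 4.8333
  mean(Y) = (5 + 7 + 3 + 3 + 7 + 8) / 6 = 33/6 = 5.5

Step 2 — sample covariance S[i,j] = (1/(n-1)) · Σ_k (x_{k,i} - mean_i) · (x_{k,j} - mean_j), with n-1 = 5.
  S[X,X] = ((1.1667)·(1.1667) + (-3.8333)·(-3.8333) + (0.1667)·(0.1667) + (1.1667)·(1.1667) + (1.1667)·(1.1667) + (0.1667)·(0.1667)) / 5 = 18.8333/5 = 3.7667
  S[X,Y] = ((1.1667)·(-0.5) + (-3.8333)·(1.5) + (0.1667)·(-2.5) + (1.1667)·(-2.5) + (1.1667)·(1.5) + (0.1667)·(2.5)) / 5 = -7.5/5 = -1.5
  S[Y,Y] = ((-0.5)·(-0.5) + (1.5)·(1.5) + (-2.5)·(-2.5) + (-2.5)·(-2.5) + (1.5)·(1.5) + (2.5)·(2.5)) / 5 = 23.5/5 = 4.7

S is symmetric (S[j,i] = S[i,j]). Assembling:

S = [[3.7667, -1.5],
 [-1.5, 4.7]]


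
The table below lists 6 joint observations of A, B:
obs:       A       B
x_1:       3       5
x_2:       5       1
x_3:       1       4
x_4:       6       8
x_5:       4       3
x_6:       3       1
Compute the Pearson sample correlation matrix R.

Step 1 — column means:
  mean(A) = (3 + 5 + 1 + 6 + 4 + 3) / 6 = 22/6 = 3.6667
  mean(B) = (5 + 1 + 4 + 8 + 3 + 1) / 6 = 22/6 = 3.6667

Step 2 — sample variances and covariances s[i,j] = (1/(n-1)) · Σ_k (x_{k,i} - mean_i) · (x_{k,j} - mean_j), with n-1 = 5:
  s[A,A] = ((-0.6667)·(-0.6667) + (1.3333)·(1.3333) + (-2.6667)·(-2.6667) + (2.3333)·(2.3333) + (0.3333)·(0.3333) + (-0.6667)·(-0.6667)) / 5 = 15.3333/5 = 3.0667
  s[A,B] = ((-0.6667)·(1.3333) + (1.3333)·(-2.6667) + (-2.6667)·(0.3333) + (2.3333)·(4.3333) + (0.3333)·(-0.6667) + (-0.6667)·(-2.6667)) / 5 = 6.3333/5 = 1.2667
  s[B,B] = ((1.3333)·(1.3333) + (-2.6667)·(-2.6667) + (0.3333)·(0.3333) + (4.3333)·(4.3333) + (-0.6667)·(-0.6667) + (-2.6667)·(-2.6667)) / 5 = 35.3333/5 = 7.0667
  Sample standard deviations s_i = √(s[i,i]):
  s(A) = √(3.0667) = 1.7512
  s(B) = √(7.0667) = 2.6583

Step 3 — r_{ij} = s_{ij} / (s_i · s_j):
  r[A,A] = 1 (diagonal).
  r[A,B] = 1.2667 / (1.7512 · 2.6583) = 1.2667 / 4.6552 = 0.2721
  r[B,B] = 1 (diagonal).

R is symmetric with unit diagonal. Assembling:

R = [[1, 0.2721],
 [0.2721, 1]]


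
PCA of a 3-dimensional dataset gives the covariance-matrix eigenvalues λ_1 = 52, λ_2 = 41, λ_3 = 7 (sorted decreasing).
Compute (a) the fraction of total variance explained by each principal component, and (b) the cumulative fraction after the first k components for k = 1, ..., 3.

Step 1 — total variance = trace(Sigma) = Σ λ_i = 52 + 41 + 7 = 100.

Step 2 — fraction explained by component i = λ_i / Σ λ:
  PC1: 52/100 = 0.52
  PC2: 41/100 = 0.41
  PC3: 7/100 = 0.07

Step 3 — cumulative fraction after k components = (λ_1 + ... + λ_k) / Σ λ:
  k = 1: 52/100 = 0.52
  k = 2: (52 + 41)/100 = 93/100 = 0.93
  k = 3: (52 + 41 + 7)/100 = 100/100 = 1

Summary (fraction, with percent):

explained: PC1 0.52 (52%), PC2 0.41 (41%), PC3 0.07 (7%);  cumulative: 0.52, 0.93, 1


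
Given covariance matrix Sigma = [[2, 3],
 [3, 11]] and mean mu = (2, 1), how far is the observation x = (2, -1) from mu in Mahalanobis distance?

Step 1 — centre the observation: (x - mu) = (0, -2).

Step 2 — invert Sigma. det(Sigma) = 2·11 - (3)² = 13.
  Sigma^{-1} = (1/det) · [[d, -b], [-b, a]] = [[0.8462, -0.2308],
 [-0.2308, 0.1538]].

Step 3 — form the quadratic (x - mu)^T · Sigma^{-1} · (x - mu):
  Sigma^{-1} · (x - mu) = (0.4615, -0.3077).
  (x - mu)^T · [Sigma^{-1} · (x - mu)] = (0)·(0.4615) + (-2)·(-0.3077) = 0.6154.

Step 4 — take square root: d = √(0.6154) ≈ 0.7845.

d(x, mu) = √(0.6154) ≈ 0.7845


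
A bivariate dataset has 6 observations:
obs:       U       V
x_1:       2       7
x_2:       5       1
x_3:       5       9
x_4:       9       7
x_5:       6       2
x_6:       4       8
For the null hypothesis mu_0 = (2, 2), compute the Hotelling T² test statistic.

Step 1 — sample mean vector:
  mean(U) = (2 + 5 + 5 + 9 + 6 + 4) / 6 = 31/6 = 5.1667
  mean(V) = (7 + 1 + 9 + 7 + 2 + 8) / 6 = 34/6 = 5.6667
  x̄ = (5.1667, 5.6667),  deviation x̄ - mu_0 = (5.1667, 5.6667) - (2, 2) = (3.1667, 3.6667).

Step 2 — sample covariance matrix, S[i,j] = (1/(n-1)) · Σ_k (x_{k,i} - mean_i) · (x_{k,j} - mean_j), divisor n-1 = 5:
  S[U,U] = ((-3.1667)·(-3.1667) + (-0.1667)·(-0.1667) + (-0.1667)·(-0.1667) + (3.8333)·(3.8333) + (0.8333)·(0.8333) + (-1.1667)·(-1.1667)) / 5 = 26.8333/5 = 5.3667
  S[U,V] = ((-3.1667)·(1.3333) + (-0.1667)·(-4.6667) + (-0.1667)·(3.3333) + (3.8333)·(1.3333) + (0.8333)·(-3.6667) + (-1.1667)·(2.3333)) / 5 = -4.6667/5 = -0.9333
  S[V,V] = ((1.3333)·(1.3333) + (-4.6667)·(-4.6667) + (3.3333)·(3.3333) + (1.3333)·(1.3333) + (-3.6667)·(-3.6667) + (2.3333)·(2.3333)) / 5 = 55.3333/5 = 11.0667
  S = [[5.3667, -0.9333],
 [-0.9333, 11.0667]].

Step 3 — invert S. det(S) = 5.3667·11.0667 - (-0.9333)² = 58.52.
  S^{-1} = (1/det) · [[d, -b], [-b, a]] = [[0.1891, 0.0159],
 [0.0159, 0.0917]].

Step 4 — quadratic form (x̄ - mu_0)^T · S^{-1} · (x̄ - mu_0):
  S^{-1} · (x̄ - mu_0) = (0.6573, 0.3868),
  (x̄ - mu_0)^T · [...] = (3.1667)·(0.6573) + (3.6667)·(0.3868) = 3.4997.

Step 5 — scale by n: T² = 6 · 3.4997 = 20.9979.

T² ≈ 20.9979


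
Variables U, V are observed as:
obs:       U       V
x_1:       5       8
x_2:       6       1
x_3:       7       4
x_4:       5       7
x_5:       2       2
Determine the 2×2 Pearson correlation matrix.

Step 1 — column means:
  mean(U) = (5 + 6 + 7 + 5 + 2) / 5 = 25/5 = 5
  mean(V) = (8 + 1 + 4 + 7 + 2) / 5 = 22/5 = 4.4

Step 2 — sample variances and covariances s[i,j] = (1/(n-1)) · Σ_k (x_{k,i} - mean_i) · (x_{k,j} - mean_j), with n-1 = 4:
  s[U,U] = ((0)·(0) + (1)·(1) + (2)·(2) + (0)·(0) + (-3)·(-3)) / 4 = 14/4 = 3.5
  s[U,V] = ((0)·(3.6) + (1)·(-3.4) + (2)·(-0.4) + (0)·(2.6) + (-3)·(-2.4)) / 4 = 3/4 = 0.75
  s[V,V] = ((3.6)·(3.6) + (-3.4)·(-3.4) + (-0.4)·(-0.4) + (2.6)·(2.6) + (-2.4)·(-2.4)) / 4 = 37.2/4 = 9.3
  Sample standard deviations s_i = √(s[i,i]):
  s(U) = √(3.5) = 1.8708
  s(V) = √(9.3) = 3.0496

Step 3 — r_{ij} = s_{ij} / (s_i · s_j):
  r[U,U] = 1 (diagonal).
  r[U,V] = 0.75 / (1.8708 · 3.0496) = 0.75 / 5.7053 = 0.1315
  r[V,V] = 1 (diagonal).

R is symmetric with unit diagonal. Assembling:

R = [[1, 0.1315],
 [0.1315, 1]]


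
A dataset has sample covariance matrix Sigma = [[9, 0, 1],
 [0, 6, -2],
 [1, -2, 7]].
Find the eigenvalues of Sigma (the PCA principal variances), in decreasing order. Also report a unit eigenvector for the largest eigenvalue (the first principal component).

Step 1 — characteristic polynomial p(λ) = det(λI - Sigma) = λ³ - tr·λ² + c_1·λ - det, where tr = trace, c_1 = sum of the principal 2×2 minors, det = det(Sigma):
  tr = 9 + 6 + 7 = 22,
  c_1 = (9·6 - (0)²) + (9·7 - (1)²) + (6·7 - (-2)²) = 54 + 62 + 38 = 154,
  det = 9·(6·7 - (-2)²) - (0)·((0)·7 - (-2)·(1)) + (1)·((0)·(-2) - 6·(1)) = 9·(38) - (0)·(2) + (1)·(-6) = 336.
  So p(λ) = λ³ - 22λ² + 154λ - 336.
Step 2 — look for an integer root (rational root theorem: any rational root is an integer divisor of 336). Testing λ = 8:
  p(8) = 512 - 1408 + 1232 - 336 = 0  ✓
  Dividing out (λ - 8): p(λ) = (λ - 8)(λ² - 14λ + 42).
Step 3 — remaining eigenvalues from the quadratic λ² - 14λ + 42 = 0:
  Δ = 14² - 4·42 = 196 - 168 = 28,  λ = (14 ± √28)/2 = (14 ± 5.2915)/2 ≈ 9.6458 or 4.3542.
  Sorted: λ_1 = 9.6458,  λ_2 = 8,  λ_3 = 4.3542  (check: sum = 22 = tr ✓).

Step 4 — unit eigenvector for λ_1 ≈ 9.6458: v spans the null space of (Sigma - λ_1 I), whose rows are
  r_1 = (-0.6458, 0, 1),  r_2 = (0, -3.6458, -2),  r_3 = (1, -2, -2.6458).
  v is orthogonal to every row, so take v ∝ r_1 × r_2 = ((0)·(-2) - (1)·(-3.6458), (1)·(0) - (-0.6458)·(-2), (-0.6458)·(-3.6458) - (0)·(0)) ≈ (3.6458, -1.2915, 2.3542).
  Let u = (3.6458, -1.2915, 2.3542).
  ||u|| = √((3.6458)² + (-1.2915)² + (2.3542)²) = √(20.502) ≈ 4.5279,  v_1 = u/||u|| ≈ (0.8052, -0.2852, 0.5199) (||v_1|| = 1).

λ_1 = 9.6458,  λ_2 = 8,  λ_3 = 4.3542;  v_1 ≈ (0.8052, -0.2852, 0.5199)


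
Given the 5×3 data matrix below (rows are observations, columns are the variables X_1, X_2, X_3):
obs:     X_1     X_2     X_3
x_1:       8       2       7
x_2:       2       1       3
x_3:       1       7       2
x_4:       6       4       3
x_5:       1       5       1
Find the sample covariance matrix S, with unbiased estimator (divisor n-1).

Step 1 — column means:
  mean(X_1) = (8 + 2 + 1 + 6 + 1) / 5 = 18/5 = 3.6
  mean(X_2) = (2 + 1 + 7 + 4 + 5) / 5 = 19/5 = 3.8
  mean(X_3) = (7 + 3 + 2 + 3 + 1) / 5 = 16/5 = 3.2

Step 2 — sample covariance S[i,j] = (1/(n-1)) · Σ_k (x_{k,i} - mean_i) · (x_{k,j} - mean_j), with n-1 = 4.
  S[X_1,X_1] = ((4.4)·(4.4) + (-1.6)·(-1.6) + (-2.6)·(-2.6) + (2.4)·(2.4) + (-2.6)·(-2.6)) / 4 = 41.2/4 = 10.3
  S[X_1,X_2] = ((4.4)·(-1.8) + (-1.6)·(-2.8) + (-2.6)·(3.2) + (2.4)·(0.2) + (-2.6)·(1.2)) / 4 = -14.4/4 = -3.6
  S[X_1,X_3] = ((4.4)·(3.8) + (-1.6)·(-0.2) + (-2.6)·(-1.2) + (2.4)·(-0.2) + (-2.6)·(-2.2)) / 4 = 25.4/4 = 6.35
  S[X_2,X_2] = ((-1.8)·(-1.8) + (-2.8)·(-2.8) + (3.2)·(3.2) + (0.2)·(0.2) + (1.2)·(1.2)) / 4 = 22.8/4 = 5.7
  S[X_2,X_3] = ((-1.8)·(3.8) + (-2.8)·(-0.2) + (3.2)·(-1.2) + (0.2)·(-0.2) + (1.2)·(-2.2)) / 4 = -12.8/4 = -3.2
  S[X_3,X_3] = ((3.8)·(3.8) + (-0.2)·(-0.2) + (-1.2)·(-1.2) + (-0.2)·(-0.2) + (-2.2)·(-2.2)) / 4 = 20.8/4 = 5.2

S is symmetric (S[j,i] = S[i,j]). Assembling:

S = [[10.3, -3.6, 6.35],
 [-3.6, 5.7, -3.2],
 [6.35, -3.2, 5.2]]


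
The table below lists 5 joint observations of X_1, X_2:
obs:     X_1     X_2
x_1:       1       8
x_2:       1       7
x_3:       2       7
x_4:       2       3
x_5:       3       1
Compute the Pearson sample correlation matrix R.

Step 1 — column means:
  mean(X_1) = (1 + 1 + 2 + 2 + 3) / 5 = 9/5 = 1.8
  mean(X_2) = (8 + 7 + 7 + 3 + 1) / 5 = 26/5 = 5.2

Step 2 — sample variances and covariances s[i,j] = (1/(n-1)) · Σ_k (x_{k,i} - mean_i) · (x_{k,j} - mean_j), with n-1 = 4:
  s[X_1,X_1] = ((-0.8)·(-0.8) + (-0.8)·(-0.8) + (0.2)·(0.2) + (0.2)·(0.2) + (1.2)·(1.2)) / 4 = 2.8/4 = 0.7
  s[X_1,X_2] = ((-0.8)·(2.8) + (-0.8)·(1.8) + (0.2)·(1.8) + (0.2)·(-2.2) + (1.2)·(-4.2)) / 4 = -8.8/4 = -2.2
  s[X_2,X_2] = ((2.8)·(2.8) + (1.8)·(1.8) + (1.8)·(1.8) + (-2.2)·(-2.2) + (-4.2)·(-4.2)) / 4 = 36.8/4 = 9.2
  Sample standard deviations s_i = √(s[i,i]):
  s(X_1) = √(0.7) = 0.8367
  s(X_2) = √(9.2) = 3.0332

Step 3 — r_{ij} = s_{ij} / (s_i · s_j):
  r[X_1,X_1] = 1 (diagonal).
  r[X_1,X_2] = -2.2 / (0.8367 · 3.0332) = -2.2 / 2.5377 = -0.8669
  r[X_2,X_2] = 1 (diagonal).

R is symmetric with unit diagonal. Assembling:

R = [[1, -0.8669],
 [-0.8669, 1]]
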